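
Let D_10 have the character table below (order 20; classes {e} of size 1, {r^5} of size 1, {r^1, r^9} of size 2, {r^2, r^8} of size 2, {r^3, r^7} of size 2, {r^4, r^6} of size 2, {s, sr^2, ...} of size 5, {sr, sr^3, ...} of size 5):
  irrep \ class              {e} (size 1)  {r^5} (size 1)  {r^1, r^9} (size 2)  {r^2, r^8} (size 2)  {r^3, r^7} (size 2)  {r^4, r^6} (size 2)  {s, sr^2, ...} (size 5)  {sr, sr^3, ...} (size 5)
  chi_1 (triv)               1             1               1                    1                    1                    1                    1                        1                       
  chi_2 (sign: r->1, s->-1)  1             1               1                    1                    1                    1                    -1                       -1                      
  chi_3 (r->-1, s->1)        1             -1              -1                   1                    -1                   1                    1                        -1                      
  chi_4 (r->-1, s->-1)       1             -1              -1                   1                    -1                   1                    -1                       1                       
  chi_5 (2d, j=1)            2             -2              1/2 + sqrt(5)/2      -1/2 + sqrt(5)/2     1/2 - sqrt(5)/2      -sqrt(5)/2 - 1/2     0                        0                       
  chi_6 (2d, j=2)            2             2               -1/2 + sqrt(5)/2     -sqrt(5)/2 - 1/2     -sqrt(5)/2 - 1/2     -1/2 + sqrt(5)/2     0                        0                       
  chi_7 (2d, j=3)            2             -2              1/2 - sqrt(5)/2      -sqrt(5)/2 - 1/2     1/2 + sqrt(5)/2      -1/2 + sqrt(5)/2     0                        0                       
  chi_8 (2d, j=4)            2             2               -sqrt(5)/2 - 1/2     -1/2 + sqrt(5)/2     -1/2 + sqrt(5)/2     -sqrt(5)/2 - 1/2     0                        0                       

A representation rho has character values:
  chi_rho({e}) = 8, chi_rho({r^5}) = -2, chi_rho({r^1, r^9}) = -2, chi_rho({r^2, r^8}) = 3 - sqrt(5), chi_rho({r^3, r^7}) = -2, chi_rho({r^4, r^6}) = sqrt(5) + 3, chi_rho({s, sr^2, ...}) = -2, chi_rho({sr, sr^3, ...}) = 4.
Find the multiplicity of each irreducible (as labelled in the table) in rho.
Multiplicities: chi_1: 1, chi_2: 0, chi_3: 0, chi_4: 3, chi_5: 0, chi_6: 1, chi_7: 1, chi_8: 0.

Derivation: Use <chi_rho, chi> = (1/|G|) sum_C |C| * chi_rho(C) * conj(chi(C)) with |G| = 20 for each irreducible chi in the table:
  <chi_rho, chi_1> = (1/20)[1*(8)*conj(1) + 1*(-2)*conj(1) + 2*(-2)*conj(1) + 2*(3 - sqrt(5))*conj(1) + 2*(-2)*conj(1) + 2*(sqrt(5) + 3)*conj(1) + 5*(-2)*conj(1) + 5*(4)*conj(1)]
      = (1/20)[(8) + (-2) + (-4) + (6 - 2*sqrt(5)) + (-4) + (2*sqrt(5) + 6) + (-10) + (20)] = 20/20 = 1
  <chi_rho, chi_2> = (1/20)[1*(8)*conj(1) + 1*(-2)*conj(1) + 2*(-2)*conj(1) + 2*(3 - sqrt(5))*conj(1) + 2*(-2)*conj(1) + 2*(sqrt(5) + 3)*conj(1) + 5*(-2)*conj(-1) + 5*(4)*conj(-1)]
      = (1/20)[(8) + (-2) + (-4) + (6 - 2*sqrt(5)) + (-4) + (2*sqrt(5) + 6) + (10) + (-20)] = 0/20 = 0
  <chi_rho, chi_3> = (1/20)[1*(8)*conj(1) + 1*(-2)*conj(-1) + 2*(-2)*conj(-1) + 2*(3 - sqrt(5))*conj(1) + 2*(-2)*conj(-1) + 2*(sqrt(5) + 3)*conj(1) + 5*(-2)*conj(1) + 5*(4)*conj(-1)]
      = (1/20)[(8) + (2) + (4) + (6 - 2*sqrt(5)) + (4) + (2*sqrt(5) + 6) + (-10) + (-20)] = 0/20 = 0
  <chi_rho, chi_4> = (1/20)[1*(8)*conj(1) + 1*(-2)*conj(-1) + 2*(-2)*conj(-1) + 2*(3 - sqrt(5))*conj(1) + 2*(-2)*conj(-1) + 2*(sqrt(5) + 3)*conj(1) + 5*(-2)*conj(-1) + 5*(4)*conj(1)]
      = (1/20)[(8) + (2) + (4) + (6 - 2*sqrt(5)) + (4) + (2*sqrt(5) + 6) + (10) + (20)] = 60/20 = 3
  <chi_rho, chi_5> = (1/20)[1*(8)*conj(2) + 1*(-2)*conj(-2) + 2*(-2)*conj(1/2 + sqrt(5)/2) + 2*(3 - sqrt(5))*conj(-1/2 + sqrt(5)/2) + 2*(-2)*conj(1/2 - sqrt(5)/2) + 2*(sqrt(5) + 3)*conj(-sqrt(5)/2 - 1/2) + 5*(-2)*conj(0) + 5*(4)*conj(0)]
      = (1/20)[(16) + (4) + (-2*sqrt(5) - 2) + (-8 + 4*sqrt(5)) + (-2 + 2*sqrt(5)) + (-4*sqrt(5) - 8) + (0) + (0)] = 0/20 = 0
  <chi_rho, chi_6> = (1/20)[1*(8)*conj(2) + 1*(-2)*conj(2) + 2*(-2)*conj(-1/2 + sqrt(5)/2) + 2*(3 - sqrt(5))*conj(-sqrt(5)/2 - 1/2) + 2*(-2)*conj(-sqrt(5)/2 - 1/2) + 2*(sqrt(5) + 3)*conj(-1/2 + sqrt(5)/2) + 5*(-2)*conj(0) + 5*(4)*conj(0)]
      = (1/20)[(16) + (-4) + (2 - 2*sqrt(5)) + (2 - 2*sqrt(5)) + (2 + 2*sqrt(5)) + (2 + 2*sqrt(5)) + (0) + (0)] = 20/20 = 1
  <chi_rho, chi_7> = (1/20)[1*(8)*conj(2) + 1*(-2)*conj(-2) + 2*(-2)*conj(1/2 - sqrt(5)/2) + 2*(3 - sqrt(5))*conj(-sqrt(5)/2 - 1/2) + 2*(-2)*conj(1/2 + sqrt(5)/2) + 2*(sqrt(5) + 3)*conj(-1/2 + sqrt(5)/2) + 5*(-2)*conj(0) + 5*(4)*conj(0)]
      = (1/20)[(16) + (4) + (-2 + 2*sqrt(5)) + (2 - 2*sqrt(5)) + (-2*sqrt(5) - 2) + (2 + 2*sqrt(5)) + (0) + (0)] = 20/20 = 1
  <chi_rho, chi_8> = (1/20)[1*(8)*conj(2) + 1*(-2)*conj(2) + 2*(-2)*conj(-sqrt(5)/2 - 1/2) + 2*(3 - sqrt(5))*conj(-1/2 + sqrt(5)/2) + 2*(-2)*conj(-1/2 + sqrt(5)/2) + 2*(sqrt(5) + 3)*conj(-sqrt(5)/2 - 1/2) + 5*(-2)*conj(0) + 5*(4)*conj(0)]
      = (1/20)[(16) + (-4) + (2 + 2*sqrt(5)) + (-8 + 4*sqrt(5)) + (2 - 2*sqrt(5)) + (-4*sqrt(5) - 8) + (0) + (0)] = 0/20 = 0
Dimension check: dim(rho) = sum (mult * dim) = 1*1 + 0*1 + 0*1 + 3*1 + 0*2 + 1*2 + 1*2 + 0*2 = 8 = chi_rho(e) = 8.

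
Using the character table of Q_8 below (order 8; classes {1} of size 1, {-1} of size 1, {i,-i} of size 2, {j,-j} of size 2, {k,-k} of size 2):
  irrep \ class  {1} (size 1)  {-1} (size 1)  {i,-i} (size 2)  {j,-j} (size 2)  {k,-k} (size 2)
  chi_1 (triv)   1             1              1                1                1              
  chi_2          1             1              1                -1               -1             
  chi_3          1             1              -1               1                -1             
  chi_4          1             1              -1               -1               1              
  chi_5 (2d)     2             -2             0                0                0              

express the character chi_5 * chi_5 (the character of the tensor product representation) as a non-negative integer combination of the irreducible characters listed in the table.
chi_5 tensor chi_5 = chi_1 + chi_2 + chi_3 + chi_4 (all other irreducibles have multiplicity 0).

Details: The character of a tensor product is the pointwise product (chi_5 * chi_5)(C) = chi_5(C) * chi_5(C):
  {1}: (2)*(2), {-1}: (-2)*(-2), {i,-i}: (0)*(0), {j,-j}: (0)*(0), {k,-k}: (0)*(0)
so (chi_5 * chi_5) takes values
  {1} -> 4, {-1} -> 4, {i,-i} -> 0, {j,-j} -> 0, {k,-k} -> 0.
Now take the inner product of this character with each irreducible chi from the table, <chi_5*chi_5, chi> = (1/8) sum_C |C| (chi_5*chi_5)(C) conj(chi(C)):
  <chi_5*chi_5, chi_1> = (1/8)[1*(4)*conj(1) + 1*(4)*conj(1) + 2*(0)*conj(1) + 2*(0)*conj(1) + 2*(0)*conj(1)]
      = (1/8)[(4) + (4) + (0) + (0) + (0)] = 8/8 = 1
  <chi_5*chi_5, chi_2> = (1/8)[1*(4)*conj(1) + 1*(4)*conj(1) + 2*(0)*conj(1) + 2*(0)*conj(-1) + 2*(0)*conj(-1)]
      = (1/8)[(4) + (4) + (0) + (0) + (0)] = 8/8 = 1
  <chi_5*chi_5, chi_3> = (1/8)[1*(4)*conj(1) + 1*(4)*conj(1) + 2*(0)*conj(-1) + 2*(0)*conj(1) + 2*(0)*conj(-1)]
      = (1/8)[(4) + (4) + (0) + (0) + (0)] = 8/8 = 1
  <chi_5*chi_5, chi_4> = (1/8)[1*(4)*conj(1) + 1*(4)*conj(1) + 2*(0)*conj(-1) + 2*(0)*conj(-1) + 2*(0)*conj(1)]
      = (1/8)[(4) + (4) + (0) + (0) + (0)] = 8/8 = 1
  <chi_5*chi_5, chi_5> = (1/8)[1*(4)*conj(2) + 1*(4)*conj(-2) + 2*(0)*conj(0) + 2*(0)*conj(0) + 2*(0)*conj(0)]
      = (1/8)[(8) + (-8) + (0) + (0) + (0)] = 0/8 = 0
Hence the multiplicities are chi_1: 1, chi_2: 1, chi_3: 1, chi_4: 1. Dimension check: dim(chi_5)*dim(chi_5) = 2*2 = 4 and sum (mult * dim) = 1*1 + 1*1 + 1*1 + 1*1 = 4.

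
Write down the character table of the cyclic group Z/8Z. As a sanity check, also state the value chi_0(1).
Character table of Z/8Z (irreps indexed chi_0,...,chi_7 with chi_k(m) = zeta_8^(k*m), zeta_8 = exp(2*pi*i/8)):
  irrep \ class  {0} (size 1)  {1} (size 1)    {2} (size 1)  {3} (size 1)    {4} (size 1)  {5} (size 1)    {6} (size 1)  {7} (size 1)  
  chi_0          1             1               1             1               1             1               1             1             
  chi_1          1             exp(I*pi/4)     I             exp(3*I*pi/4)   -1            exp(-3*I*pi/4)  -I            exp(-I*pi/4)  
  chi_2          1             I               -1            -I              1             I               -1            -I            
  chi_3          1             exp(3*I*pi/4)   -I            exp(I*pi/4)     -1            exp(-I*pi/4)    I             exp(-3*I*pi/4)
  chi_4          1             -1              1             -1              1             -1              1             -1            
  chi_5          1             exp(-3*I*pi/4)  I             exp(-I*pi/4)    -1            exp(I*pi/4)     -I            exp(3*I*pi/4) 
  chi_6          1             -I              -1            I               1             -I              -1            I             
  chi_7          1             exp(-I*pi/4)    -I            exp(-3*I*pi/4)  -1            exp(3*I*pi/4)   I             exp(I*pi/4)   

Spot check: chi_0(1) = zeta_8^(0*1) = zeta_8^0 = 1.

Explanation: Z/8Z is abelian, so all 8 irreducible complex representations are 1-dimensional. They are given by chi_k(m) = zeta_8^(k*m) for k = 0,...,7. Row orthogonality: sum_m chi_k(m) conj(chi_l(m)) = 8 * [k = l].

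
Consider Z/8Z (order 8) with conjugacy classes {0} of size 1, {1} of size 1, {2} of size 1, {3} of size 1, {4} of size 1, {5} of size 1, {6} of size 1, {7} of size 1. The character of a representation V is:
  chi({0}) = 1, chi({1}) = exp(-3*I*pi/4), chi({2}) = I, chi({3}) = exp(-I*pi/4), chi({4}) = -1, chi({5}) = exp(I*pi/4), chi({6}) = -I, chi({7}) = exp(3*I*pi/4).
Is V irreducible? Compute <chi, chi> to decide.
Irreducible: <chi, chi> = 1.

<chi, chi> = (1/|G|) sum_C |C| * |chi(C)|^2 = (1/8)[1*|1|^2 + 1*|exp(-3*I*pi/4)|^2 + 1*|I|^2 + 1*|exp(-I*pi/4)|^2 + 1*|-1|^2 + 1*|exp(I*pi/4)|^2 + 1*|-I|^2 + 1*|exp(3*I*pi/4)|^2]
  = (1/8)[(1) + (1) + (1) + (1) + (1) + (1) + (1) + (1)] = 8/8 = 1.
(Exp terms are combined using exp(i*s)*conj(exp(i*t)) = exp(i*(s-t)), and sums of them are collapsed using the identity that for every m > 1 the m distinct m-th roots of unity sum to 0, e.g. 1 + exp(2*I*pi/3) + exp(-2*I*pi/3) = 0.)
A character is irreducible iff <chi, chi> = 1, so this representation is irreducible.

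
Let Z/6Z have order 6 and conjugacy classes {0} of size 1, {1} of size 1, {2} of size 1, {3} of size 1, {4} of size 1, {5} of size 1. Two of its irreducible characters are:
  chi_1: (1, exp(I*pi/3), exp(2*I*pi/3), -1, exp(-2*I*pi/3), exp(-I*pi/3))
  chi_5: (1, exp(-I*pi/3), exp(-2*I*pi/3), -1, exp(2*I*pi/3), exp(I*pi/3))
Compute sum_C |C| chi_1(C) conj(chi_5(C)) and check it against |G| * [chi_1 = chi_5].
Sum = 0; so <chi_1, chi_5> = 0 (distinct irreducibles are orthogonal).

Explanation: Compute term by term over conjugacy classes (|C| * chi_1(C) * conj(chi_5(C))):
  1*(1)*conj(1) + 1*(exp(I*pi/3))*conj(exp(-I*pi/3)) + 1*(exp(2*I*pi/3))*conj(exp(-2*I*pi/3)) + 1*(-1)*conj(-1) + 1*(exp(-2*I*pi/3))*conj(exp(2*I*pi/3)) + 1*(exp(-I*pi/3))*conj(exp(I*pi/3))
  = (1) + (exp(2*I*pi/3)) + (exp(-2*I*pi/3)) + (1) + (exp(2*I*pi/3)) + (exp(-2*I*pi/3))
  = 0.
(Exp terms are combined using exp(i*s)*conj(exp(i*t)) = exp(i*(s-t)), and sums of them are collapsed using the identity that for every m > 1 the m distinct m-th roots of unity sum to 0, e.g. 1 + exp(2*I*pi/3) + exp(-2*I*pi/3) = 0.)
Dividing by |G| = 6 gives 0/6 = 0, matching the row-orthogonality relation <chi_1, chi_5> = [chi_1 = chi_5].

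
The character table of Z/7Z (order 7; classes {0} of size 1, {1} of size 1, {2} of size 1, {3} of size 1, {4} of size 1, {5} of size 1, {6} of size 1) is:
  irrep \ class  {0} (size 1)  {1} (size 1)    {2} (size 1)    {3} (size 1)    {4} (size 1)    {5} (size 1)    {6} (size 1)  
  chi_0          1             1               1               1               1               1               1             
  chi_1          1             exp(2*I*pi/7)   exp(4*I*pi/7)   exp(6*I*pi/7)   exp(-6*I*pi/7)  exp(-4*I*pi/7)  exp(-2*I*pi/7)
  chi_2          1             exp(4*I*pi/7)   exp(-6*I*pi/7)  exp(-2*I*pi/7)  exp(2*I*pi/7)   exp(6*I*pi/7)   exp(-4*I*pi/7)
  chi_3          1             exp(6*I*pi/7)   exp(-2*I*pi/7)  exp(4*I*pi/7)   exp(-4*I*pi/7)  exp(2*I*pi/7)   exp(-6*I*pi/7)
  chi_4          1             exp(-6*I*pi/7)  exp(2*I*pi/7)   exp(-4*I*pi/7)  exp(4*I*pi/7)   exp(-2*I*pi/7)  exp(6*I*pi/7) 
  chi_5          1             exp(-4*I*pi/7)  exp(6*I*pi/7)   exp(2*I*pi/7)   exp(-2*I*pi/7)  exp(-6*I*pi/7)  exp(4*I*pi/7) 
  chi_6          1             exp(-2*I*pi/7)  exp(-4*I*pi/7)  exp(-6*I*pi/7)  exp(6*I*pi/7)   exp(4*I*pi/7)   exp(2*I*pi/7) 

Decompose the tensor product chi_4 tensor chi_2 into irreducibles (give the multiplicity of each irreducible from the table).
chi_4 tensor chi_2 = chi_6 (all other irreducibles have multiplicity 0).

Derivation: The character of a tensor product is the pointwise product (chi_4 * chi_2)(C) = chi_4(C) * chi_2(C):
  {0}: (1)*(1), {1}: (exp(-6*I*pi/7))*(exp(4*I*pi/7)), {2}: (exp(2*I*pi/7))*(exp(-6*I*pi/7)), {3}: (exp(-4*I*pi/7))*(exp(-2*I*pi/7)), {4}: (exp(4*I*pi/7))*(exp(2*I*pi/7)), {5}: (exp(-2*I*pi/7))*(exp(6*I*pi/7)), {6}: (exp(6*I*pi/7))*(exp(-4*I*pi/7))
so (chi_4 * chi_2) takes values
  {0} -> 1, {1} -> exp(-2*I*pi/7), {2} -> exp(-4*I*pi/7), {3} -> exp(-6*I*pi/7), {4} -> exp(6*I*pi/7), {5} -> exp(4*I*pi/7), {6} -> exp(2*I*pi/7).
Now take the inner product of this character with each irreducible chi from the table, <chi_4*chi_2, chi> = (1/7) sum_C |C| (chi_4*chi_2)(C) conj(chi(C)):
  <chi_4*chi_2, chi_0> = (1/7)[1*(1)*conj(1) + 1*(exp(-2*I*pi/7))*conj(1) + 1*(exp(-4*I*pi/7))*conj(1) + 1*(exp(-6*I*pi/7))*conj(1) + 1*(exp(6*I*pi/7))*conj(1) + 1*(exp(4*I*pi/7))*conj(1) + 1*(exp(2*I*pi/7))*conj(1)]
      = (1/7)[(1) + (exp(-2*I*pi/7)) + (exp(-4*I*pi/7)) + (exp(-6*I*pi/7)) + (exp(6*I*pi/7)) + (exp(4*I*pi/7)) + (exp(2*I*pi/7))] = 0/7 = 0
  <chi_4*chi_2, chi_1> = (1/7)[1*(1)*conj(1) + 1*(exp(-2*I*pi/7))*conj(exp(2*I*pi/7)) + 1*(exp(-4*I*pi/7))*conj(exp(4*I*pi/7)) + 1*(exp(-6*I*pi/7))*conj(exp(6*I*pi/7)) + 1*(exp(6*I*pi/7))*conj(exp(-6*I*pi/7)) + 1*(exp(4*I*pi/7))*conj(exp(-4*I*pi/7)) + 1*(exp(2*I*pi/7))*conj(exp(-2*I*pi/7))]
      = (1/7)[(1) + (exp(-4*I*pi/7)) + (exp(6*I*pi/7)) + (exp(2*I*pi/7)) + (exp(-2*I*pi/7)) + (exp(-6*I*pi/7)) + (exp(4*I*pi/7))] = 0/7 = 0
  <chi_4*chi_2, chi_2> = (1/7)[1*(1)*conj(1) + 1*(exp(-2*I*pi/7))*conj(exp(4*I*pi/7)) + 1*(exp(-4*I*pi/7))*conj(exp(-6*I*pi/7)) + 1*(exp(-6*I*pi/7))*conj(exp(-2*I*pi/7)) + 1*(exp(6*I*pi/7))*conj(exp(2*I*pi/7)) + 1*(exp(4*I*pi/7))*conj(exp(6*I*pi/7)) + 1*(exp(2*I*pi/7))*conj(exp(-4*I*pi/7))]
      = (1/7)[(1) + (exp(-6*I*pi/7)) + (exp(2*I*pi/7)) + (exp(-4*I*pi/7)) + (exp(4*I*pi/7)) + (exp(-2*I*pi/7)) + (exp(6*I*pi/7))] = 0/7 = 0
  <chi_4*chi_2, chi_3> = (1/7)[1*(1)*conj(1) + 1*(exp(-2*I*pi/7))*conj(exp(6*I*pi/7)) + 1*(exp(-4*I*pi/7))*conj(exp(-2*I*pi/7)) + 1*(exp(-6*I*pi/7))*conj(exp(4*I*pi/7)) + 1*(exp(6*I*pi/7))*conj(exp(-4*I*pi/7)) + 1*(exp(4*I*pi/7))*conj(exp(2*I*pi/7)) + 1*(exp(2*I*pi/7))*conj(exp(-6*I*pi/7))]
      = (1/7)[(1) + (exp(6*I*pi/7)) + (exp(-2*I*pi/7)) + (exp(4*I*pi/7)) + (exp(-4*I*pi/7)) + (exp(2*I*pi/7)) + (exp(-6*I*pi/7))] = 0/7 = 0
  <chi_4*chi_2, chi_4> = (1/7)[1*(1)*conj(1) + 1*(exp(-2*I*pi/7))*conj(exp(-6*I*pi/7)) + 1*(exp(-4*I*pi/7))*conj(exp(2*I*pi/7)) + 1*(exp(-6*I*pi/7))*conj(exp(-4*I*pi/7)) + 1*(exp(6*I*pi/7))*conj(exp(4*I*pi/7)) + 1*(exp(4*I*pi/7))*conj(exp(-2*I*pi/7)) + 1*(exp(2*I*pi/7))*conj(exp(6*I*pi/7))]
      = (1/7)[(1) + (exp(4*I*pi/7)) + (exp(-6*I*pi/7)) + (exp(-2*I*pi/7)) + (exp(2*I*pi/7)) + (exp(6*I*pi/7)) + (exp(-4*I*pi/7))] = 0/7 = 0
  <chi_4*chi_2, chi_5> = (1/7)[1*(1)*conj(1) + 1*(exp(-2*I*pi/7))*conj(exp(-4*I*pi/7)) + 1*(exp(-4*I*pi/7))*conj(exp(6*I*pi/7)) + 1*(exp(-6*I*pi/7))*conj(exp(2*I*pi/7)) + 1*(exp(6*I*pi/7))*conj(exp(-2*I*pi/7)) + 1*(exp(4*I*pi/7))*conj(exp(-6*I*pi/7)) + 1*(exp(2*I*pi/7))*conj(exp(4*I*pi/7))]
      = (1/7)[(1) + (exp(2*I*pi/7)) + (exp(4*I*pi/7)) + (exp(6*I*pi/7)) + (exp(-6*I*pi/7)) + (exp(-4*I*pi/7)) + (exp(-2*I*pi/7))] = 0/7 = 0
  <chi_4*chi_2, chi_6> = (1/7)[1*(1)*conj(1) + 1*(exp(-2*I*pi/7))*conj(exp(-2*I*pi/7)) + 1*(exp(-4*I*pi/7))*conj(exp(-4*I*pi/7)) + 1*(exp(-6*I*pi/7))*conj(exp(-6*I*pi/7)) + 1*(exp(6*I*pi/7))*conj(exp(6*I*pi/7)) + 1*(exp(4*I*pi/7))*conj(exp(4*I*pi/7)) + 1*(exp(2*I*pi/7))*conj(exp(2*I*pi/7))]
      = (1/7)[(1) + (1) + (1) + (1) + (1) + (1) + (1)] = 7/7 = 1
(Exp terms are combined using exp(i*s)*conj(exp(i*t)) = exp(i*(s-t)), and sums of them are collapsed using the identity that for every m > 1 the m distinct m-th roots of unity sum to 0, e.g. 1 + exp(2*I*pi/3) + exp(-2*I*pi/3) = 0.)
Hence the multiplicities are chi_6: 1. Dimension check: dim(chi_4)*dim(chi_2) = 1*1 = 1 and sum (mult * dim) = 1*1 = 1.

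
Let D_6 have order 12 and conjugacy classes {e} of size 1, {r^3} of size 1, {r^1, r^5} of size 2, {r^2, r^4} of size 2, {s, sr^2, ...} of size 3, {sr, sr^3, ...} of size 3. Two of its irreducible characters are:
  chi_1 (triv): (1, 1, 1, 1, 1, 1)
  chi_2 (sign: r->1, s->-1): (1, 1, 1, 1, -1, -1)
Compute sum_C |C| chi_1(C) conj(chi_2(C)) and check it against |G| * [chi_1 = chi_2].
Sum = 0; so <chi_1, chi_2> = 0 (distinct irreducibles are orthogonal).

Explanation: Compute term by term over conjugacy classes (|C| * chi_1(C) * conj(chi_2(C))):
  1*(1)*conj(1) + 1*(1)*conj(1) + 2*(1)*conj(1) + 2*(1)*conj(1) + 3*(1)*conj(-1) + 3*(1)*conj(-1)
  = (1) + (1) + (2) + (2) + (-3) + (-3)
  = 0.
Dividing by |G| = 12 gives 0/12 = 0, matching the row-orthogonality relation <chi_1, chi_2> = [chi_1 = chi_2].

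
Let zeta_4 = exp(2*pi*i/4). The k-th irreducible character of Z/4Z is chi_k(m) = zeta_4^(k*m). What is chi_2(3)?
chi_2(3) = zeta_4^6 = -1

Reasoning: chi_2(3) = zeta_4^(2*3) = zeta_4^6. Since zeta_4^4 = 1, this equals zeta_4^2 = exp(2*pi*i*2/4) = -1.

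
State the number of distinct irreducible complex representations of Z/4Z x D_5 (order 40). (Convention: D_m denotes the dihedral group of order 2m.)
16

Proof sketch: The number of irreducible complex representations of a finite group equals its number of conjugacy classes. For a direct product, #classes(G x H) = #classes(G) * #classes(H). Z/4Z has 4 classes (abelian), D_5 has 4 classes, so 4 * 4 = 16, so Z/4Z x D_5 (order 40) has exactly 16 irreducible complex representations.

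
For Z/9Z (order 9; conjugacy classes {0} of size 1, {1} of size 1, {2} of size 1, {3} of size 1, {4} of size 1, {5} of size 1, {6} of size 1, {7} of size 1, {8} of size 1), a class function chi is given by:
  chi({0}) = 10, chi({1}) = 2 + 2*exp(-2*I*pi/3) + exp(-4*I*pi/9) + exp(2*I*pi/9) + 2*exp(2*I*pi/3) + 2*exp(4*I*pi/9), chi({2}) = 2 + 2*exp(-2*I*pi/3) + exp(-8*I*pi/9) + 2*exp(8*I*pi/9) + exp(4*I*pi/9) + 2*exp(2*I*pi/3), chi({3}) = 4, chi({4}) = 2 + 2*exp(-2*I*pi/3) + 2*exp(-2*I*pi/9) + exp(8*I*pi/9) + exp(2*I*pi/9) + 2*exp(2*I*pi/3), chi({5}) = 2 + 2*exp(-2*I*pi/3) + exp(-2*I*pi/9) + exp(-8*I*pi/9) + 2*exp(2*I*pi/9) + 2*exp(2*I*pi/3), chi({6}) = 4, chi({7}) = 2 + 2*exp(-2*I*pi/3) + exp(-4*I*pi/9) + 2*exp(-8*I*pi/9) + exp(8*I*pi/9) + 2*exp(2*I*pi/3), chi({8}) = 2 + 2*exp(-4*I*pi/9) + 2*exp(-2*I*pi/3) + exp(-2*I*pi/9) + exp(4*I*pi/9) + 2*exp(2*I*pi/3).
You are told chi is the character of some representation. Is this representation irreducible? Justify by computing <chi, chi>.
Not irreducible (reducible): <chi, chi> = 18 > 1.

Explanation: <chi, chi> = (1/|G|) sum_C |C| * |chi(C)|^2 = (1/9)[1*|10|^2 + 1*|2 + 2*exp(-2*I*pi/3) + exp(-4*I*pi/9) + exp(2*I*pi/9) + 2*exp(2*I*pi/3) + 2*exp(4*I*pi/9)|^2 + 1*|2 + 2*exp(-2*I*pi/3) + exp(-8*I*pi/9) + 2*exp(8*I*pi/9) + exp(4*I*pi/9) + 2*exp(2*I*pi/3)|^2 + 1*|4|^2 + 1*|2 + 2*exp(-2*I*pi/3) + 2*exp(-2*I*pi/9) + exp(8*I*pi/9) + exp(2*I*pi/9) + 2*exp(2*I*pi/3)|^2 + 1*|2 + 2*exp(-2*I*pi/3) + exp(-2*I*pi/9) + exp(-8*I*pi/9) + 2*exp(2*I*pi/9) + 2*exp(2*I*pi/3)|^2 + 1*|4|^2 + 1*|2 + 2*exp(-2*I*pi/3) + exp(-4*I*pi/9) + 2*exp(-8*I*pi/9) + exp(8*I*pi/9) + 2*exp(2*I*pi/3)|^2 + 1*|2 + 2*exp(-4*I*pi/9) + 2*exp(-2*I*pi/3) + exp(-2*I*pi/9) + exp(4*I*pi/9) + 2*exp(2*I*pi/3)|^2]
  = (1/9)[(100) + (18 + 13*exp(-2*I*pi/3) + 8*exp(-4*I*pi/9) + 10*exp(-2*I*pi/9) + 10*exp(-8*I*pi/9) + 10*exp(8*I*pi/9) + 10*exp(2*I*pi/9) + 8*exp(4*I*pi/9) + 13*exp(2*I*pi/3)) + (18 + 13*exp(-2*I*pi/3) + 10*exp(-4*I*pi/9) + 10*exp(-2*I*pi/9) + 8*exp(-8*I*pi/9) + 8*exp(8*I*pi/9) + 10*exp(2*I*pi/9) + 10*exp(4*I*pi/9) + 13*exp(2*I*pi/3)) + (16) + (18 + 13*exp(-2*I*pi/3) + 10*exp(-4*I*pi/9) + 8*exp(-2*I*pi/9) + 10*exp(-8*I*pi/9) + 10*exp(8*I*pi/9) + 8*exp(2*I*pi/9) + 10*exp(4*I*pi/9) + 13*exp(2*I*pi/3)) + (18 + 13*exp(-2*I*pi/3) + 10*exp(-4*I*pi/9) + 8*exp(-2*I*pi/9) + 10*exp(-8*I*pi/9) + 10*exp(8*I*pi/9) + 8*exp(2*I*pi/9) + 10*exp(4*I*pi/9) + 13*exp(2*I*pi/3)) + (16) + (18 + 13*exp(-2*I*pi/3) + 10*exp(-4*I*pi/9) + 10*exp(-2*I*pi/9) + 8*exp(-8*I*pi/9) + 8*exp(8*I*pi/9) + 10*exp(2*I*pi/9) + 10*exp(4*I*pi/9) + 13*exp(2*I*pi/3)) + (18 + 13*exp(-2*I*pi/3) + 8*exp(-4*I*pi/9) + 10*exp(-2*I*pi/9) + 10*exp(-8*I*pi/9) + 10*exp(8*I*pi/9) + 10*exp(2*I*pi/9) + 8*exp(4*I*pi/9) + 13*exp(2*I*pi/3))] = 162/9 = 18.
(Exp terms are combined using exp(i*s)*conj(exp(i*t)) = exp(i*(s-t)), and sums of them are collapsed using the identity that for every m > 1 the m distinct m-th roots of unity sum to 0, e.g. 1 + exp(2*I*pi/3) + exp(-2*I*pi/3) = 0.)
A character is irreducible iff <chi, chi> = 1, so this representation is reducible.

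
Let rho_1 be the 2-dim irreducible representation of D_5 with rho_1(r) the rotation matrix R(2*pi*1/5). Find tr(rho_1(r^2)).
chi_{rho_1}(r^2) = 2*cos(2*pi*1*2/5) = -sqrt(5)/2 - 1/2

rho_1(r^2) is rotation by angle 2*pi*1*2/5, whose trace is 2*cos(2*pi*1*2/5) = -sqrt(5)/2 - 1/2.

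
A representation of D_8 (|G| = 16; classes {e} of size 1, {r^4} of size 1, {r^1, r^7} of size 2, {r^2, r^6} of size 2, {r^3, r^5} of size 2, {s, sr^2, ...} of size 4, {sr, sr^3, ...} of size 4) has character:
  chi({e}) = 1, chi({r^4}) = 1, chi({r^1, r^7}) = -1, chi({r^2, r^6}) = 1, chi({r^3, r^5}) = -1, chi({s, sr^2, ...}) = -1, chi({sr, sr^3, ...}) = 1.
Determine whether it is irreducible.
Irreducible: <chi, chi> = 1.

Solution. <chi, chi> = (1/|G|) sum_C |C| * |chi(C)|^2 = (1/16)[1*|1|^2 + 1*|1|^2 + 2*|-1|^2 + 2*|1|^2 + 2*|-1|^2 + 4*|-1|^2 + 4*|1|^2]
  = (1/16)[(1) + (1) + (2) + (2) + (2) + (4) + (4)] = 16/16 = 1.
A character is irreducible iff <chi, chi> = 1, so this representation is irreducible.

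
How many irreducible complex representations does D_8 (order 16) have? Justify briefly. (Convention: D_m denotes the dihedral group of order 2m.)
7

Working: The number of irreducible complex representations of a finite group equals its number of conjugacy classes. D_8 has 7 conjugacy classes (n/2 + 3 for n even), so D_8 (order 16) has exactly 7 irreducible complex representations.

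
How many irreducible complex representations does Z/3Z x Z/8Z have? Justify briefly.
24

Explanation: The number of irreducible complex representations of a finite group equals its number of conjugacy classes. Z/3Z x Z/8Z is abelian of order 24, so every element is its own conjugacy class: 24 classes, so Z/3Z x Z/8Z (order 24) has exactly 24 irreducible complex representations.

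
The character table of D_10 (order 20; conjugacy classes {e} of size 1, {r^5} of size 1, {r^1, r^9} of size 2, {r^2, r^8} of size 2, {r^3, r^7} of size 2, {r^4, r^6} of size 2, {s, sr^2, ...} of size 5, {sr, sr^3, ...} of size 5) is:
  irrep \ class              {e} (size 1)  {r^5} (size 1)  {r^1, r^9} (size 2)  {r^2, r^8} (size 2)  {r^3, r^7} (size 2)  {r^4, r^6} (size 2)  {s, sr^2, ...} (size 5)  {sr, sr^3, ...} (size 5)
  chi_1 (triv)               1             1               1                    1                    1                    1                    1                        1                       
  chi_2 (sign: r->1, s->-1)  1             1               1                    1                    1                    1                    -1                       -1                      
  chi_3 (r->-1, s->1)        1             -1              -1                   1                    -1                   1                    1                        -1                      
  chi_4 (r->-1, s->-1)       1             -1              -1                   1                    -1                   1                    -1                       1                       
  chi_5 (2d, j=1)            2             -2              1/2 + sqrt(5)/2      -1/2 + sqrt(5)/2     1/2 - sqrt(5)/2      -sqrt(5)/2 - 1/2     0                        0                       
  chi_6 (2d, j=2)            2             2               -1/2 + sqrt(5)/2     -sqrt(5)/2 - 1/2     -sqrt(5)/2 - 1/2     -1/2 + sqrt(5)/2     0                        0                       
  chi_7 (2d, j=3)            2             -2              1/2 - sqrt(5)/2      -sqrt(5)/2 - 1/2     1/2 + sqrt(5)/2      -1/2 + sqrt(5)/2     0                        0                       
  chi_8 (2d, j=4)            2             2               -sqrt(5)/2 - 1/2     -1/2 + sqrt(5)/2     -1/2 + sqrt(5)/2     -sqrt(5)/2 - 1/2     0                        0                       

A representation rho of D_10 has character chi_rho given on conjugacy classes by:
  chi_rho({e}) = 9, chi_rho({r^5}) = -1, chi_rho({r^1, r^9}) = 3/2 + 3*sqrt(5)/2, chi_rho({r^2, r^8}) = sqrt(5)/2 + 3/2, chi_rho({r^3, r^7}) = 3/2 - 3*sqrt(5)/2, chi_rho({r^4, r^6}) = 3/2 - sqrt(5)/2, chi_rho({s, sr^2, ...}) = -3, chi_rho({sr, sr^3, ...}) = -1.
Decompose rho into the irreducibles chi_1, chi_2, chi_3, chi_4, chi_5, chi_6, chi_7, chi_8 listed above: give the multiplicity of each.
Multiplicities: chi_1: 0, chi_2: 2, chi_3: 0, chi_4: 1, chi_5: 2, chi_6: 1, chi_7: 0, chi_8: 0.

Working: Use <chi_rho, chi> = (1/|G|) sum_C |C| * chi_rho(C) * conj(chi(C)) with |G| = 20 for each irreducible chi in the table:
  <chi_rho, chi_1> = (1/20)[1*(9)*conj(1) + 1*(-1)*conj(1) + 2*(3/2 + 3*sqrt(5)/2)*conj(1) + 2*(sqrt(5)/2 + 3/2)*conj(1) + 2*(3/2 - 3*sqrt(5)/2)*conj(1) + 2*(3/2 - sqrt(5)/2)*conj(1) + 5*(-3)*conj(1) + 5*(-1)*conj(1)]
      = (1/20)[(9) + (-1) + (3 + 3*sqrt(5)) + (sqrt(5) + 3) + (3 - 3*sqrt(5)) + (3 - sqrt(5)) + (-15) + (-5)] = 0/20 = 0
  <chi_rho, chi_2> = (1/20)[1*(9)*conj(1) + 1*(-1)*conj(1) + 2*(3/2 + 3*sqrt(5)/2)*conj(1) + 2*(sqrt(5)/2 + 3/2)*conj(1) + 2*(3/2 - 3*sqrt(5)/2)*conj(1) + 2*(3/2 - sqrt(5)/2)*conj(1) + 5*(-3)*conj(-1) + 5*(-1)*conj(-1)]
      = (1/20)[(9) + (-1) + (3 + 3*sqrt(5)) + (sqrt(5) + 3) + (3 - 3*sqrt(5)) + (3 - sqrt(5)) + (15) + (5)] = 40/20 = 2
  <chi_rho, chi_3> = (1/20)[1*(9)*conj(1) + 1*(-1)*conj(-1) + 2*(3/2 + 3*sqrt(5)/2)*conj(-1) + 2*(sqrt(5)/2 + 3/2)*conj(1) + 2*(3/2 - 3*sqrt(5)/2)*conj(-1) + 2*(3/2 - sqrt(5)/2)*conj(1) + 5*(-3)*conj(1) + 5*(-1)*conj(-1)]
      = (1/20)[(9) + (1) + (-3*sqrt(5) - 3) + (sqrt(5) + 3) + (-3 + 3*sqrt(5)) + (3 - sqrt(5)) + (-15) + (5)] = 0/20 = 0
  <chi_rho, chi_4> = (1/20)[1*(9)*conj(1) + 1*(-1)*conj(-1) + 2*(3/2 + 3*sqrt(5)/2)*conj(-1) + 2*(sqrt(5)/2 + 3/2)*conj(1) + 2*(3/2 - 3*sqrt(5)/2)*conj(-1) + 2*(3/2 - sqrt(5)/2)*conj(1) + 5*(-3)*conj(-1) + 5*(-1)*conj(1)]
      = (1/20)[(9) + (1) + (-3*sqrt(5) - 3) + (sqrt(5) + 3) + (-3 + 3*sqrt(5)) + (3 - sqrt(5)) + (15) + (-5)] = 20/20 = 1
  <chi_rho, chi_5> = (1/20)[1*(9)*conj(2) + 1*(-1)*conj(-2) + 2*(3/2 + 3*sqrt(5)/2)*conj(1/2 + sqrt(5)/2) + 2*(sqrt(5)/2 + 3/2)*conj(-1/2 + sqrt(5)/2) + 2*(3/2 - 3*sqrt(5)/2)*conj(1/2 - sqrt(5)/2) + 2*(3/2 - sqrt(5)/2)*conj(-sqrt(5)/2 - 1/2) + 5*(-3)*conj(0) + 5*(-1)*conj(0)]
      = (1/20)[(18) + (2) + (3*sqrt(5) + 9) + (1 + sqrt(5)) + (9 - 3*sqrt(5)) + (1 - sqrt(5)) + (0) + (0)] = 40/20 = 2
  <chi_rho, chi_6> = (1/20)[1*(9)*conj(2) + 1*(-1)*conj(2) + 2*(3/2 + 3*sqrt(5)/2)*conj(-1/2 + sqrt(5)/2) + 2*(sqrt(5)/2 + 3/2)*conj(-sqrt(5)/2 - 1/2) + 2*(3/2 - 3*sqrt(5)/2)*conj(-sqrt(5)/2 - 1/2) + 2*(3/2 - sqrt(5)/2)*conj(-1/2 + sqrt(5)/2) + 5*(-3)*conj(0) + 5*(-1)*conj(0)]
      = (1/20)[(18) + (-2) + (6) + (-2*sqrt(5) - 4) + (6) + (-4 + 2*sqrt(5)) + (0) + (0)] = 20/20 = 1
  <chi_rho, chi_7> = (1/20)[1*(9)*conj(2) + 1*(-1)*conj(-2) + 2*(3/2 + 3*sqrt(5)/2)*conj(1/2 - sqrt(5)/2) + 2*(sqrt(5)/2 + 3/2)*conj(-sqrt(5)/2 - 1/2) + 2*(3/2 - 3*sqrt(5)/2)*conj(1/2 + sqrt(5)/2) + 2*(3/2 - sqrt(5)/2)*conj(-1/2 + sqrt(5)/2) + 5*(-3)*conj(0) + 5*(-1)*conj(0)]
      = (1/20)[(18) + (2) + (-6) + (-2*sqrt(5) - 4) + (-6) + (-4 + 2*sqrt(5)) + (0) + (0)] = 0/20 = 0
  <chi_rho, chi_8> = (1/20)[1*(9)*conj(2) + 1*(-1)*conj(2) + 2*(3/2 + 3*sqrt(5)/2)*conj(-sqrt(5)/2 - 1/2) + 2*(sqrt(5)/2 + 3/2)*conj(-1/2 + sqrt(5)/2) + 2*(3/2 - 3*sqrt(5)/2)*conj(-1/2 + sqrt(5)/2) + 2*(3/2 - sqrt(5)/2)*conj(-sqrt(5)/2 - 1/2) + 5*(-3)*conj(0) + 5*(-1)*conj(0)]
      = (1/20)[(18) + (-2) + (-9 - 3*sqrt(5)) + (1 + sqrt(5)) + (-9 + 3*sqrt(5)) + (1 - sqrt(5)) + (0) + (0)] = 0/20 = 0
Dimension check: dim(rho) = sum (mult * dim) = 0*1 + 2*1 + 0*1 + 1*1 + 2*2 + 1*2 + 0*2 + 0*2 = 9 = chi_rho(e) = 9.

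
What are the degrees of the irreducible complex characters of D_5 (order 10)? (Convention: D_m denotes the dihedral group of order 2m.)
Dimensions: 1, 1, 2, 2

Proof sketch: There are 4 irreducibles (= number of conjugacy classes). Their dimensions d_i satisfy sum d_i^2 = |G| = 10: 1 + 1 + 4 + 4 = 10.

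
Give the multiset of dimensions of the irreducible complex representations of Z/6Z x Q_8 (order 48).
Dimensions: 1, 1, 1, 1, 1, 1, 1, 1, 1, 1, 1, 1, 1, 1, 1, 1, 1, 1, 1, 1, 1, 1, 1, 1, 2, 2, 2, 2, 2, 2

Details: There are 30 irreducibles (= number of conjugacy classes). Their dimensions d_i satisfy sum d_i^2 = |G| = 48: 1 + 1 + 1 + 1 + 1 + 1 + 1 + 1 + 1 + 1 + 1 + 1 + 1 + 1 + 1 + 1 + 1 + 1 + 1 + 1 + 1 + 1 + 1 + 1 + 4 + 4 + 4 + 4 + 4 + 4 = 48. (For the product with Z/6Z: each of the 6 1-dim characters of Z/6Z tensors with each irrep of Q_8, giving 6 copies of each Q_8-dimension.)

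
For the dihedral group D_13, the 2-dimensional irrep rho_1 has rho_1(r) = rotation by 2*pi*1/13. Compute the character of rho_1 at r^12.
chi_{rho_1}(r^12) = 2*cos(2*pi*1*12/13) = 2*cos(2*pi/13)

Working: rho_1(r^12) is rotation by angle 2*pi*1*12/13, whose trace is 2*cos(2*pi*1*12/13) = 2*cos(2*pi/13).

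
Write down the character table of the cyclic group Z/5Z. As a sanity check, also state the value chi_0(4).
Character table of Z/5Z (irreps indexed chi_0,...,chi_4 with chi_k(m) = zeta_5^(k*m), zeta_5 = exp(2*pi*i/5)):
  irrep \ class  {0} (size 1)  {1} (size 1)    {2} (size 1)    {3} (size 1)    {4} (size 1)  
  chi_0          1             1               1               1               1             
  chi_1          1             exp(2*I*pi/5)   exp(4*I*pi/5)   exp(-4*I*pi/5)  exp(-2*I*pi/5)
  chi_2          1             exp(4*I*pi/5)   exp(-2*I*pi/5)  exp(2*I*pi/5)   exp(-4*I*pi/5)
  chi_3          1             exp(-4*I*pi/5)  exp(2*I*pi/5)   exp(-2*I*pi/5)  exp(4*I*pi/5) 
  chi_4          1             exp(-2*I*pi/5)  exp(-4*I*pi/5)  exp(4*I*pi/5)   exp(2*I*pi/5) 

Spot check: chi_0(4) = zeta_5^(0*4) = zeta_5^0 = 1.

Reasoning: Z/5Z is abelian, so all 5 irreducible complex representations are 1-dimensional. They are given by chi_k(m) = zeta_5^(k*m) for k = 0,...,4. Row orthogonality: sum_m chi_k(m) conj(chi_l(m)) = 5 * [k = l].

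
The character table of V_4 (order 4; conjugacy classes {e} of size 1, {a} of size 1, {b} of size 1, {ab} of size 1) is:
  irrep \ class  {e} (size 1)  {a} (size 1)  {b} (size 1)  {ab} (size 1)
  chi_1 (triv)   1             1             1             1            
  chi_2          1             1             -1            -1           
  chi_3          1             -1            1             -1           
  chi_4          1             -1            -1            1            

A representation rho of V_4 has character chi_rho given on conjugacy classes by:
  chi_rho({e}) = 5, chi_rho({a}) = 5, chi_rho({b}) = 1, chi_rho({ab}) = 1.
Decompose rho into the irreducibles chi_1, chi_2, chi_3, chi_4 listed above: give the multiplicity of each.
Multiplicities: chi_1: 3, chi_2: 2, chi_3: 0, chi_4: 0.

Working: Use <chi_rho, chi> = (1/|G|) sum_C |C| * chi_rho(C) * conj(chi(C)) with |G| = 4 for each irreducible chi in the table:
  <chi_rho, chi_1> = (1/4)[1*(5)*conj(1) + 1*(5)*conj(1) + 1*(1)*conj(1) + 1*(1)*conj(1)]
      = (1/4)[(5) + (5) + (1) + (1)] = 12/4 = 3
  <chi_rho, chi_2> = (1/4)[1*(5)*conj(1) + 1*(5)*conj(1) + 1*(1)*conj(-1) + 1*(1)*conj(-1)]
      = (1/4)[(5) + (5) + (-1) + (-1)] = 8/4 = 2
  <chi_rho, chi_3> = (1/4)[1*(5)*conj(1) + 1*(5)*conj(-1) + 1*(1)*conj(1) + 1*(1)*conj(-1)]
      = (1/4)[(5) + (-5) + (1) + (-1)] = 0/4 = 0
  <chi_rho, chi_4> = (1/4)[1*(5)*conj(1) + 1*(5)*conj(-1) + 1*(1)*conj(-1) + 1*(1)*conj(1)]
      = (1/4)[(5) + (-5) + (-1) + (1)] = 0/4 = 0
Dimension check: dim(rho) = sum (mult * dim) = 3*1 + 2*1 + 0*1 + 0*1 = 5 = chi_rho(e) = 5.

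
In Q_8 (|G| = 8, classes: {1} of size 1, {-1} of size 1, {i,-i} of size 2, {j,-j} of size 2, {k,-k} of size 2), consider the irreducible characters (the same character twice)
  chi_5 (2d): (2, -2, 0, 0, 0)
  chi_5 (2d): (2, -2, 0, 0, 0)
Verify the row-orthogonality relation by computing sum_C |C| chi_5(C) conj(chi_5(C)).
Sum = 8 = |G| = 8; so <chi_5, chi_5> = 1 (norm-1 confirms irreducibility).

Explanation: Compute term by term over conjugacy classes (|C| * chi_5(C) * conj(chi_5(C))):
  1*(2)*conj(2) + 1*(-2)*conj(-2) + 2*(0)*conj(0) + 2*(0)*conj(0) + 2*(0)*conj(0)
  = (4) + (4) + (0) + (0) + (0)
  = 8.
Dividing by |G| = 8 gives 8/8 = 1, matching the row-orthogonality relation <chi_5, chi_5> = [chi_5 = chi_5].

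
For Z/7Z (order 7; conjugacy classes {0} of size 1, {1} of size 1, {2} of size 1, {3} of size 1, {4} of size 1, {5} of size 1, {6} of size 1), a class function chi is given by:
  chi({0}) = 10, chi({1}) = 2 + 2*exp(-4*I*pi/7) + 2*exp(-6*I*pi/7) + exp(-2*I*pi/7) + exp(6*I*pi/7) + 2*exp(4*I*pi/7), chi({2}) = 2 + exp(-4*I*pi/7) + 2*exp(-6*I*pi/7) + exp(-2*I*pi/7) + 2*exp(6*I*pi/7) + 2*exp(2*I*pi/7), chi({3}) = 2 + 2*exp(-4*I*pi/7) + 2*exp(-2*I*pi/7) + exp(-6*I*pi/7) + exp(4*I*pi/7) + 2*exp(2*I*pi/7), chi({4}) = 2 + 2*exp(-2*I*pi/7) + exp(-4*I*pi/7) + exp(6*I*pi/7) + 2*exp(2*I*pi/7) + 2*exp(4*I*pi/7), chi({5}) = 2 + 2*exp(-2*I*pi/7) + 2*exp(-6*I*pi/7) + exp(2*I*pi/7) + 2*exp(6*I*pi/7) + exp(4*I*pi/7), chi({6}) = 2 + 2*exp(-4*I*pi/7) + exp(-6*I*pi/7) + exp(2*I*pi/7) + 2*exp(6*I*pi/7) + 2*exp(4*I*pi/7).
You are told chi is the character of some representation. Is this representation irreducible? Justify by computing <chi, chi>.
Not irreducible (reducible): <chi, chi> = 18 > 1.

Solution. <chi, chi> = (1/|G|) sum_C |C| * |chi(C)|^2 = (1/7)[1*|10|^2 + 1*|2 + 2*exp(-4*I*pi/7) + 2*exp(-6*I*pi/7) + exp(-2*I*pi/7) + exp(6*I*pi/7) + 2*exp(4*I*pi/7)|^2 + 1*|2 + exp(-4*I*pi/7) + 2*exp(-6*I*pi/7) + exp(-2*I*pi/7) + 2*exp(6*I*pi/7) + 2*exp(2*I*pi/7)|^2 + 1*|2 + 2*exp(-4*I*pi/7) + 2*exp(-2*I*pi/7) + exp(-6*I*pi/7) + exp(4*I*pi/7) + 2*exp(2*I*pi/7)|^2 + 1*|2 + 2*exp(-2*I*pi/7) + exp(-4*I*pi/7) + exp(6*I*pi/7) + 2*exp(2*I*pi/7) + 2*exp(4*I*pi/7)|^2 + 1*|2 + 2*exp(-2*I*pi/7) + 2*exp(-6*I*pi/7) + exp(2*I*pi/7) + 2*exp(6*I*pi/7) + exp(4*I*pi/7)|^2 + 1*|2 + 2*exp(-4*I*pi/7) + exp(-6*I*pi/7) + exp(2*I*pi/7) + 2*exp(6*I*pi/7) + 2*exp(4*I*pi/7)|^2]
  = (1/7)[(100) + (18 + 16*exp(-4*I*pi/7) + 12*exp(-2*I*pi/7) + 13*exp(-6*I*pi/7) + 13*exp(6*I*pi/7) + 12*exp(2*I*pi/7) + 16*exp(4*I*pi/7)) + (18 + 12*exp(-4*I*pi/7) + 13*exp(-2*I*pi/7) + 16*exp(-6*I*pi/7) + 16*exp(6*I*pi/7) + 13*exp(2*I*pi/7) + 12*exp(4*I*pi/7)) + (18 + 13*exp(-4*I*pi/7) + 16*exp(-2*I*pi/7) + 12*exp(-6*I*pi/7) + 12*exp(6*I*pi/7) + 16*exp(2*I*pi/7) + 13*exp(4*I*pi/7)) + (18 + 13*exp(-4*I*pi/7) + 16*exp(-2*I*pi/7) + 12*exp(-6*I*pi/7) + 12*exp(6*I*pi/7) + 16*exp(2*I*pi/7) + 13*exp(4*I*pi/7)) + (18 + 12*exp(-4*I*pi/7) + 13*exp(-2*I*pi/7) + 16*exp(-6*I*pi/7) + 16*exp(6*I*pi/7) + 13*exp(2*I*pi/7) + 12*exp(4*I*pi/7)) + (18 + 16*exp(-4*I*pi/7) + 12*exp(-2*I*pi/7) + 13*exp(-6*I*pi/7) + 13*exp(6*I*pi/7) + 12*exp(2*I*pi/7) + 16*exp(4*I*pi/7))] = 126/7 = 18.
(Exp terms are combined using exp(i*s)*conj(exp(i*t)) = exp(i*(s-t)), and sums of them are collapsed using the identity that for every m > 1 the m distinct m-th roots of unity sum to 0, e.g. 1 + exp(2*I*pi/3) + exp(-2*I*pi/3) = 0.)
A character is irreducible iff <chi, chi> = 1, so this representation is reducible.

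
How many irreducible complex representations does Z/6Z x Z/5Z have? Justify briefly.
30

Argument: The number of irreducible complex representations of a finite group equals its number of conjugacy classes. Z/6Z x Z/5Z is abelian of order 30, so every element is its own conjugacy class: 30 classes, so Z/6Z x Z/5Z (order 30) has exactly 30 irreducible complex representations.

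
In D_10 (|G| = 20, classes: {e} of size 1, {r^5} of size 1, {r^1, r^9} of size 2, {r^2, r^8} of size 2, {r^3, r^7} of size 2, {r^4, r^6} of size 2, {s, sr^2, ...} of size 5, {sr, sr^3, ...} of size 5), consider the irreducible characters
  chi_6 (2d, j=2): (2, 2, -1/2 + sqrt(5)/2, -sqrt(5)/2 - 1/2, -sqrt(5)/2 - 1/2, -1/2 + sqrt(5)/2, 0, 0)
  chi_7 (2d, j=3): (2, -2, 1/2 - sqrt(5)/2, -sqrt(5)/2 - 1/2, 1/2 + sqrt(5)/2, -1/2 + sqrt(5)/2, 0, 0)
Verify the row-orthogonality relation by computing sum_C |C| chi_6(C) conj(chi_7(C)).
Sum = 0; so <chi_6, chi_7> = 0 (distinct irreducibles are orthogonal).

Working: Compute term by term over conjugacy classes (|C| * chi_6(C) * conj(chi_7(C))):
  1*(2)*conj(2) + 1*(2)*conj(-2) + 2*(-1/2 + sqrt(5)/2)*conj(1/2 - sqrt(5)/2) + 2*(-sqrt(5)/2 - 1/2)*conj(-sqrt(5)/2 - 1/2) + 2*(-sqrt(5)/2 - 1/2)*conj(1/2 + sqrt(5)/2) + 2*(-1/2 + sqrt(5)/2)*conj(-1/2 + sqrt(5)/2) + 5*(0)*conj(0) + 5*(0)*conj(0)
  = (4) + (-4) + (-3 + sqrt(5)) + (sqrt(5) + 3) + (-3 - sqrt(5)) + (3 - sqrt(5)) + (0) + (0)
  = 0.
Dividing by |G| = 20 gives 0/20 = 0, matching the row-orthogonality relation <chi_6, chi_7> = [chi_6 = chi_7].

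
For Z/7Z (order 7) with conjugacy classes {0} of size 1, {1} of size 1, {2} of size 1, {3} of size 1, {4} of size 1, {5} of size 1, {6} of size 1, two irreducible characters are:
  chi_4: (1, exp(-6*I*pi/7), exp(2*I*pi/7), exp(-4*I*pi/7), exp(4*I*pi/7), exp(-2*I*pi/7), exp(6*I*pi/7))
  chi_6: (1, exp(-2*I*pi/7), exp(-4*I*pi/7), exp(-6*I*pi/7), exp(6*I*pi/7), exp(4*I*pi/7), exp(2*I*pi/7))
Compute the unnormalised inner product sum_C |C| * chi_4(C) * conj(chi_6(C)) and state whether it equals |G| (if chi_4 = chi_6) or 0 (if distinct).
Sum = 0; so <chi_4, chi_6> = 0 (distinct irreducibles are orthogonal).

Justification: Compute term by term over conjugacy classes (|C| * chi_4(C) * conj(chi_6(C))):
  1*(1)*conj(1) + 1*(exp(-6*I*pi/7))*conj(exp(-2*I*pi/7)) + 1*(exp(2*I*pi/7))*conj(exp(-4*I*pi/7)) + 1*(exp(-4*I*pi/7))*conj(exp(-6*I*pi/7)) + 1*(exp(4*I*pi/7))*conj(exp(6*I*pi/7)) + 1*(exp(-2*I*pi/7))*conj(exp(4*I*pi/7)) + 1*(exp(6*I*pi/7))*conj(exp(2*I*pi/7))
  = (1) + (exp(-4*I*pi/7)) + (exp(6*I*pi/7)) + (exp(2*I*pi/7)) + (exp(-2*I*pi/7)) + (exp(-6*I*pi/7)) + (exp(4*I*pi/7))
  = 0.
(Exp terms are combined using exp(i*s)*conj(exp(i*t)) = exp(i*(s-t)), and sums of them are collapsed using the identity that for every m > 1 the m distinct m-th roots of unity sum to 0, e.g. 1 + exp(2*I*pi/3) + exp(-2*I*pi/3) = 0.)
Dividing by |G| = 7 gives 0/7 = 0, matching the row-orthogonality relation <chi_4, chi_6> = [chi_4 = chi_6].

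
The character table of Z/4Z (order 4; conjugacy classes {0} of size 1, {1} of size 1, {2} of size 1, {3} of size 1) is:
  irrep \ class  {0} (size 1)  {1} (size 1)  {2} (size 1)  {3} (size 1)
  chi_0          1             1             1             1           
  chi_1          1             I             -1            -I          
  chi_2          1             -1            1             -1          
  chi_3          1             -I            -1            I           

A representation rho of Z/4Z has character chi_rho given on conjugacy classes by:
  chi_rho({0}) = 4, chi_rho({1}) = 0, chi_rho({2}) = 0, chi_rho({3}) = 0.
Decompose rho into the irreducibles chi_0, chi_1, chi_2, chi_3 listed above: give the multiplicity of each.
Multiplicities: chi_0: 1, chi_1: 1, chi_2: 1, chi_3: 1.

Reasoning: Use <chi_rho, chi> = (1/|G|) sum_C |C| * chi_rho(C) * conj(chi(C)) with |G| = 4 for each irreducible chi in the table:
  <chi_rho, chi_0> = (1/4)[1*(4)*conj(1) + 1*(0)*conj(1) + 1*(0)*conj(1) + 1*(0)*conj(1)]
      = (1/4)[(4) + (0) + (0) + (0)] = 4/4 = 1
  <chi_rho, chi_1> = (1/4)[1*(4)*conj(1) + 1*(0)*conj(I) + 1*(0)*conj(-1) + 1*(0)*conj(-I)]
      = (1/4)[(4) + (0) + (0) + (0)] = 4/4 = 1
  <chi_rho, chi_2> = (1/4)[1*(4)*conj(1) + 1*(0)*conj(-1) + 1*(0)*conj(1) + 1*(0)*conj(-1)]
      = (1/4)[(4) + (0) + (0) + (0)] = 4/4 = 1
  <chi_rho, chi_3> = (1/4)[1*(4)*conj(1) + 1*(0)*conj(-I) + 1*(0)*conj(-1) + 1*(0)*conj(I)]
      = (1/4)[(4) + (0) + (0) + (0)] = 4/4 = 1
(Exp terms are combined using exp(i*s)*conj(exp(i*t)) = exp(i*(s-t)), and sums of them are collapsed using the identity that for every m > 1 the m distinct m-th roots of unity sum to 0, e.g. 1 + exp(2*I*pi/3) + exp(-2*I*pi/3) = 0.)
Dimension check: dim(rho) = sum (mult * dim) = 1*1 + 1*1 + 1*1 + 1*1 = 4 = chi_rho(e) = 4.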